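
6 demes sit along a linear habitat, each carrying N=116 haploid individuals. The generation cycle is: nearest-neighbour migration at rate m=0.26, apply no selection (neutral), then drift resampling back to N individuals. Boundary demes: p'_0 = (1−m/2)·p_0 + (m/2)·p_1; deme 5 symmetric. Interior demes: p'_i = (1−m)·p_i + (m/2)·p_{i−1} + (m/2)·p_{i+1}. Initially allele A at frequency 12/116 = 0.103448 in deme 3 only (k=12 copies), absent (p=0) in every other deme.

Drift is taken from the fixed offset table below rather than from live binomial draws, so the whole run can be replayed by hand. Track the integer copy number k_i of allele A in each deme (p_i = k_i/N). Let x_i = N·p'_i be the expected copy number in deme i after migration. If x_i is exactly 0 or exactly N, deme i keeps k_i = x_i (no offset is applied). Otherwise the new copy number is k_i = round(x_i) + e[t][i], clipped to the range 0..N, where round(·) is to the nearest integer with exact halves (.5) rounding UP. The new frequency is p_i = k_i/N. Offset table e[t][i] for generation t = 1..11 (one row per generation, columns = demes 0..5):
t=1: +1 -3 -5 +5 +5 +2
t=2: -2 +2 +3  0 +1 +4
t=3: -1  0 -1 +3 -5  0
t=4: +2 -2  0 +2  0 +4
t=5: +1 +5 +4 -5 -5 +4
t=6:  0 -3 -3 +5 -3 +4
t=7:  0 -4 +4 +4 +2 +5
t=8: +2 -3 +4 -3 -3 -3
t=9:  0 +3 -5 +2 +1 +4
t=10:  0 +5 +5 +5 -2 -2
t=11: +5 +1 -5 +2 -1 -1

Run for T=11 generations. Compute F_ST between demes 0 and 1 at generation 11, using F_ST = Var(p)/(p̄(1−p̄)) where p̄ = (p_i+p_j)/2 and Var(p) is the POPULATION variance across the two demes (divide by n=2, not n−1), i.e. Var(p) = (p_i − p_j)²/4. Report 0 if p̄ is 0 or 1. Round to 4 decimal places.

t=0: k=[0 0 0 12 0 0]
t=1: x=[0.0000 0.0000 1.5600 8.8800 1.5600 0.0000] k=[0 0 0 14 7 0]
t=2: x=[0.0000 0.0000 1.8200 11.2700 7.0000 0.9100] k=[0 0 5 11 8 5]
t=3: x=[0.0000 0.6500 5.1300 9.8300 8.0000 5.3900] k=[0 1 4 13 3 5]
t=4: x=[0.1300 1.2600 4.7800 10.5300 4.5600 4.7400] k=[2 0 5 13 5 9]
t=5: x=[1.7400 0.9100 5.3900 10.9200 6.5600 8.4800] k=[3 6 9 6 2 12]
t=6: x=[3.3900 6.0000 8.2200 5.8700 3.8200 10.7000] k=[3 3 5 11 1 15]
t=7: x=[3.0000 3.2600 5.5200 8.9200 4.1200 13.1800] k=[3 0 10 13 6 18]
t=8: x=[2.6100 1.6900 9.0900 11.7000 8.4700 16.4400] k=[5 0 13 9 5 13]
t=9: x=[4.3500 2.3400 10.7900 9.0000 6.5600 11.9600] k=[4 5 6 11 8 16]
t=10: x=[4.1300 5.0000 6.5200 9.9600 9.4300 14.9600] k=[4 10 12 15 7 13]
t=11: x=[4.7800 9.4800 12.1300 13.5700 8.8200 12.2200] k=[10 10 7 16 8 11]

0.0000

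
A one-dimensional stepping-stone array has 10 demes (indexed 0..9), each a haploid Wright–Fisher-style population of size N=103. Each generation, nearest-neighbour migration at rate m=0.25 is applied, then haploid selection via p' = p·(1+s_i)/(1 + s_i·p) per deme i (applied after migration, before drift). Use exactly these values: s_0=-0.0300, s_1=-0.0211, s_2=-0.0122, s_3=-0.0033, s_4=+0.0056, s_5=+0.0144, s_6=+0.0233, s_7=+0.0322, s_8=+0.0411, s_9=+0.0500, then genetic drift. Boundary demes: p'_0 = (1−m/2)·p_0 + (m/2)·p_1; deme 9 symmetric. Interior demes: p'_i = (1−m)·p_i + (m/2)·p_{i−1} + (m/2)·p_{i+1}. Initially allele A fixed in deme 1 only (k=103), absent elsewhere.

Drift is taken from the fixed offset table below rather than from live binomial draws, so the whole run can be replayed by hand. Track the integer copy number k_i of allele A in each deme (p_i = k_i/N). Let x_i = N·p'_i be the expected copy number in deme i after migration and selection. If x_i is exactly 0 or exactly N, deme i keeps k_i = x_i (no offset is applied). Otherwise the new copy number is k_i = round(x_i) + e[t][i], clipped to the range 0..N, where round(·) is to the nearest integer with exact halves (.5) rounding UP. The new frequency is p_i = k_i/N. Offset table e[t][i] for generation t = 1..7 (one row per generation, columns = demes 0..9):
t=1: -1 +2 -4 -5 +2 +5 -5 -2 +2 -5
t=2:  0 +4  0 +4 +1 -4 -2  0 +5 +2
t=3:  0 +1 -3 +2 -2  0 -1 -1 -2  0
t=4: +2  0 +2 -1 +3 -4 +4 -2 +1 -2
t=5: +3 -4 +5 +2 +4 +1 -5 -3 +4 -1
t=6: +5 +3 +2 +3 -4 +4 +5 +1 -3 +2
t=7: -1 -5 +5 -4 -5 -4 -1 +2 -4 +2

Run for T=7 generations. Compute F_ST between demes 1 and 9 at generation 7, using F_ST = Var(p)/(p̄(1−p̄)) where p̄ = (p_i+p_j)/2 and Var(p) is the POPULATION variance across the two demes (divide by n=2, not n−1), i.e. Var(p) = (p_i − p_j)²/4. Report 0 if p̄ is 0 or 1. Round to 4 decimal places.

0.1771

t=0: k=[0 103 0 0 0 0 0 0 0 0]
t=1: x=[12.5358 76.8360 12.7373 0.0000 0.0000 0.0000 0.0000 0.0000 0.0000 0.0000] k=[12 79 9 0 0 0 0 0 0 0]
t=2: x=[19.8817 61.3470 16.4546 1.1213 0.0000 0.0000 0.0000 0.0000 0.0000 0.0000] k=[20 65 16 5 0 0 0 0 0 0]
t=3: x=[25.0432 52.7013 20.5474 5.7321 0.6285 0.0000 0.0000 0.0000 0.0000 0.0000] k=[25 54 18 8 0 0 0 0 0 0]
t=4: x=[27.9997 45.3331 21.0437 8.2249 1.0055 0.0000 0.0000 0.0000 0.0000 0.0000] k=[30 45 23 7 4 0 0 0 0 0]
t=5: x=[31.2085 39.8527 23.5264 8.5989 3.8959 0.5072 0.0000 0.0000 0.0000 0.0000] k=[34 36 29 11 8 2 0 0 0 0]
t=6: x=[33.5573 34.3848 27.3776 12.8378 7.6645 2.5351 0.2558 0.0000 0.0000 0.0000] k=[39 37 29 16 4 7 5 0 0 0]
t=7: x=[38.0166 35.7506 28.1233 16.0801 5.9060 6.4610 4.7278 0.6450 0.0000 0.0000] k=[37 31 33 12 1 2 4 3 0 0]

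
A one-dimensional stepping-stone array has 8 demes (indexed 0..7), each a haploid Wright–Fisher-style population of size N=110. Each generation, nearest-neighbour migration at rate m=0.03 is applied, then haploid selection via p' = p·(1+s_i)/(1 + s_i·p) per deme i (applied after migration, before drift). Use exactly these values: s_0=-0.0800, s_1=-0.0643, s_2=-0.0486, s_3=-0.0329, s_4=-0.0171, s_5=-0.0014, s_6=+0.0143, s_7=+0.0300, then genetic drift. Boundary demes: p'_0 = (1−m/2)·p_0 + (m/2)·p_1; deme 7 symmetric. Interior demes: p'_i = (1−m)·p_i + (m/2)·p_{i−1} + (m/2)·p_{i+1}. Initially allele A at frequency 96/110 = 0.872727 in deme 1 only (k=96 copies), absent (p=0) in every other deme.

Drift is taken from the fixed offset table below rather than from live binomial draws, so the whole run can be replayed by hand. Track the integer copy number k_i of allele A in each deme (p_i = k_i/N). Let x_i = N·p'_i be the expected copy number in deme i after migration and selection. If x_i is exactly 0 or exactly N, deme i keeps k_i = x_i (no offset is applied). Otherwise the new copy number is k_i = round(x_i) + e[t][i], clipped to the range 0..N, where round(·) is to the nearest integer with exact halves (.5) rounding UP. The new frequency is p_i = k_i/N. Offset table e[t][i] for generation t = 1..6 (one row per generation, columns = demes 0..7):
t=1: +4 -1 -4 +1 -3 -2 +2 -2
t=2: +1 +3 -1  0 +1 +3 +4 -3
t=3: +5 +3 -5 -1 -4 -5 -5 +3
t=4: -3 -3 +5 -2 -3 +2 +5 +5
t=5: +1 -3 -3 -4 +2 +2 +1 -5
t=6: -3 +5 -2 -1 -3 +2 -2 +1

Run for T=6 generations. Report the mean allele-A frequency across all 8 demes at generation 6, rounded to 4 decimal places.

t=0: k=[0 96 0 0 0 0 0 0]
t=1: x=[1.3262 92.1483 1.3709 0.0000 0.0000 0.0000 0.0000 0.0000] k=[5 91 0 0 0 0 0 0]
t=2: x=[5.8134 87.1658 1.2994 0.0000 0.0000 0.0000 0.0000 0.0000] k=[7 90 0 0 0 0 0 0]
t=3: x=[7.6312 86.1884 1.2852 0.0000 0.0000 0.0000 0.0000 0.0000] k=[13 89 0 0 0 0 0 0]
t=4: x=[13.1440 85.2744 1.2709 0.0000 0.0000 0.0000 0.0000 0.0000] k=[10 82 6 0 0 0 0 0]
t=5: x=[10.2764 78.3018 6.7283 0.0870 0.0000 0.0000 0.0000 0.0000] k=[11 75 4 0 0 0 0 0]
t=6: x=[11.0997 71.3252 4.7723 0.0580 0.0000 0.0000 0.0000 0.0000] k=[8 76 3 0 0 0 0 0]

0.0989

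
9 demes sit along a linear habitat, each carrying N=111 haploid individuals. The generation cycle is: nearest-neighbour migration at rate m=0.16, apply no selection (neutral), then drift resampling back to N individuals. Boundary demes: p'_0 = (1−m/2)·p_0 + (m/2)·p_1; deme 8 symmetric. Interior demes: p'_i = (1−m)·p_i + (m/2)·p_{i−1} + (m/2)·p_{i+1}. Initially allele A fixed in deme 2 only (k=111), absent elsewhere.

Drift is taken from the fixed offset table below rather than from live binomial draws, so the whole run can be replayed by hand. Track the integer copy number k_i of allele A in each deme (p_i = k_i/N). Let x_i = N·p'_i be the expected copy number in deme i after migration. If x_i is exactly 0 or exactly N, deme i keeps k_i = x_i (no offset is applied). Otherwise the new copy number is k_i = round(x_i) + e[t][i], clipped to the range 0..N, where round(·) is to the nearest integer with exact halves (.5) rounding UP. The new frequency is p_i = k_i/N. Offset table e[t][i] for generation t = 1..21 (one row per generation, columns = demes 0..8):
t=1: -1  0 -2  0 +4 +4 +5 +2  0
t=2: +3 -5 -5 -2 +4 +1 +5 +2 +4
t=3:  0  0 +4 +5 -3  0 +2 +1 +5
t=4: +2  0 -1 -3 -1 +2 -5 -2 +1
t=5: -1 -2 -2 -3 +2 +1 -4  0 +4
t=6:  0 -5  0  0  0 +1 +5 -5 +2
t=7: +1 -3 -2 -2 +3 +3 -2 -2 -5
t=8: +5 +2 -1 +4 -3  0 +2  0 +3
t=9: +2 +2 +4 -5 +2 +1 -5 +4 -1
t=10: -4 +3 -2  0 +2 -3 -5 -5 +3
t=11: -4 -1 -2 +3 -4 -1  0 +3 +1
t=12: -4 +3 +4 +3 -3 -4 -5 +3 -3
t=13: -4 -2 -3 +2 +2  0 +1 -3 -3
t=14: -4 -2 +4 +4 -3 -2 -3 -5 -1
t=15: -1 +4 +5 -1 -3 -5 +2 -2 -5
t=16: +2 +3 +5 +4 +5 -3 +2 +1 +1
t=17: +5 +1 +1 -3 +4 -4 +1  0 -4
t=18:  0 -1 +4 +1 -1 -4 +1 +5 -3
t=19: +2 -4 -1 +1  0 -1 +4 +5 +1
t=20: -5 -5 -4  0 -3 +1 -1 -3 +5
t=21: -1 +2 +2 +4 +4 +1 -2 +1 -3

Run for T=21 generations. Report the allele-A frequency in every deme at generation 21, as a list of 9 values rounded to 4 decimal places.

t=0: k=[0 0 111 0 0 0 0 0 0]
t=1: x=[0.0000 8.8800 93.2400 8.8800 0.0000 0.0000 0.0000 0.0000 0.0000] k=[0 9 91 9 0 0 0 0 0]
t=2: x=[0.7200 14.8400 77.8800 14.8400 0.7200 0.0000 0.0000 0.0000 0.0000] k=[4 10 73 13 5 0 0 0 0]
t=3: x=[4.4800 14.5600 63.1600 17.1600 5.2400 0.4000 0.0000 0.0000 0.0000] k=[4 15 67 22 2 0 0 0 0]
t=4: x=[4.8800 18.2800 59.2400 24.0000 3.4400 0.1600 0.0000 0.0000 0.0000] k=[7 18 58 21 2 2 0 0 0]
t=5: x=[7.8800 20.3200 51.8400 22.4400 3.5200 1.8400 0.1600 0.0000 0.0000] k=[7 18 50 19 6 3 0 0 0]
t=6: x=[7.8800 19.6800 44.9600 20.4400 6.8000 3.0000 0.2400 0.0000 0.0000] k=[8 15 45 20 7 4 5 0 0]
t=7: x=[8.5600 16.8400 40.6000 20.9600 7.8000 4.3200 4.5200 0.4000 0.0000] k=[10 14 39 19 11 7 3 0 0]
t=8: x=[10.3200 15.6800 35.4000 19.9600 11.3200 7.0000 3.0800 0.2400 0.0000] k=[15 18 34 24 8 7 5 0 0]
t=9: x=[15.2400 19.0400 31.9200 23.5200 9.2000 6.9200 4.7600 0.4000 0.0000] k=[17 21 36 19 11 8 0 4 0]
t=10: x=[17.3200 21.8800 33.4400 19.7200 11.4000 7.6000 0.9600 3.3600 0.3200] k=[13 25 31 20 13 5 0 0 3]
t=11: x=[13.9600 24.5200 29.6400 20.3200 12.9200 5.2400 0.4000 0.2400 2.7600] k=[10 24 28 23 9 4 0 3 4]
t=12: x=[11.1200 23.2000 27.2800 22.2800 9.7200 4.0800 0.5600 2.8400 3.9200] k=[7 26 31 25 7 0 0 6 1]
t=13: x=[8.5200 24.8800 30.1200 24.0400 7.8800 0.5600 0.4800 5.1200 1.4000] k=[5 23 27 26 10 1 1 2 0]
t=14: x=[6.4400 21.8800 26.6000 24.8000 10.5600 1.7200 1.0800 1.7600 0.1600] k=[2 20 31 29 8 0 0 0 0]
t=15: x=[3.4400 19.4400 29.9600 27.4800 9.0400 0.6400 0.0000 0.0000 0.0000] k=[2 23 35 26 6 0 0 0 0]
t=16: x=[3.6800 22.2800 33.3200 25.1200 7.1200 0.4800 0.0000 0.0000 0.0000] k=[6 25 38 29 12 0 0 0 0]
t=17: x=[7.5200 24.5200 36.2400 28.3600 12.4000 0.9600 0.0000 0.0000 0.0000] k=[13 26 37 25 16 0 0 0 0]
t=18: x=[14.0400 25.8400 35.1600 25.2400 15.4400 1.2800 0.0000 0.0000 0.0000] k=[14 25 39 26 14 0 0 0 0]
t=19: x=[14.8800 25.2400 36.8400 26.0800 13.8400 1.1200 0.0000 0.0000 0.0000] k=[17 21 36 27 14 0 0 0 0]
t=20: x=[17.3200 21.8800 34.0800 26.6800 13.9200 1.1200 0.0000 0.0000 0.0000] k=[12 17 30 27 11 2 0 0 0]
t=21: x=[12.4000 17.6400 28.7200 25.9600 11.5600 2.5600 0.1600 0.0000 0.0000] k=[11 20 31 30 16 4 0 0 0]

[0.0991, 0.1802, 0.2793, 0.2703, 0.1441, 0.0360, 0.0000, 0.0000, 0.0000]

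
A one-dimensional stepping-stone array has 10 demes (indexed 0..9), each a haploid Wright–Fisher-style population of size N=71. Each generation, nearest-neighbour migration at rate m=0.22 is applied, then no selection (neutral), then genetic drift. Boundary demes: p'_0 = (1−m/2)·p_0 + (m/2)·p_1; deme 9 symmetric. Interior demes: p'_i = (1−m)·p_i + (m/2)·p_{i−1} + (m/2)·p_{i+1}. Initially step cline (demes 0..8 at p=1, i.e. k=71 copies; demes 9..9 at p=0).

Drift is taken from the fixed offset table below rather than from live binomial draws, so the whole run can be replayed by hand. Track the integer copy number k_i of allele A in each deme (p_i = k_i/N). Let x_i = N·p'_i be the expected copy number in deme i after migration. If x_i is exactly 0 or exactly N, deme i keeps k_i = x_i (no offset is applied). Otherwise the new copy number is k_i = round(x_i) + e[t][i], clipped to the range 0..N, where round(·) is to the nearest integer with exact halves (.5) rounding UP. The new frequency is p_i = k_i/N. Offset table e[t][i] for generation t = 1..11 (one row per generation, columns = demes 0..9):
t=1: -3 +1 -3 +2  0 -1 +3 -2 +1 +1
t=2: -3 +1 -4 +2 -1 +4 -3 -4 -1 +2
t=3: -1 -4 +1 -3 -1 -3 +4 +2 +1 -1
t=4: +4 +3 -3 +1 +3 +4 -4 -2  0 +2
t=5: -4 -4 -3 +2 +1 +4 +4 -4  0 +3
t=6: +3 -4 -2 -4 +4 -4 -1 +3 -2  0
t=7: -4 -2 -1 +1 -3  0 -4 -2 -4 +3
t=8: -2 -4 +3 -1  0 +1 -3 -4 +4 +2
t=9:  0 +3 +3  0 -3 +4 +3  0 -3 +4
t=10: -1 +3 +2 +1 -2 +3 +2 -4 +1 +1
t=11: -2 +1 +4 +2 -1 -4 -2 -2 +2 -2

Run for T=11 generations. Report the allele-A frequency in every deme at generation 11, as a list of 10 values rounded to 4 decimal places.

t=0: k=[71 71 71 71 71 71 71 71 71 0]
t=1: x=[71.0000 71.0000 71.0000 71.0000 71.0000 71.0000 71.0000 71.0000 63.1900 7.8100] k=[71 71 71 71 71 71 71 71 64 9]
t=2: x=[71.0000 71.0000 71.0000 71.0000 71.0000 71.0000 71.0000 70.2300 58.7200 15.0500] k=[71 71 71 71 71 71 71 66 58 17]
t=3: x=[71.0000 71.0000 71.0000 71.0000 71.0000 71.0000 70.4500 65.6700 54.3700 21.5100] k=[71 71 71 71 71 71 71 68 55 21]
t=4: x=[71.0000 71.0000 71.0000 71.0000 71.0000 71.0000 70.6700 66.9000 52.6900 24.7400] k=[71 71 71 71 71 71 67 65 53 27]
t=5: x=[71.0000 71.0000 71.0000 71.0000 71.0000 70.5600 67.2200 63.9000 51.4600 29.8600] k=[71 71 71 71 71 71 71 60 51 33]
t=6: x=[71.0000 71.0000 71.0000 71.0000 71.0000 71.0000 69.7900 60.2200 50.0100 34.9800] k=[71 71 71 71 71 71 69 63 48 35]
t=7: x=[71.0000 71.0000 71.0000 71.0000 71.0000 70.7800 68.5600 62.0100 48.2200 36.4300] k=[71 71 71 71 71 71 65 60 44 39]
t=8: x=[71.0000 71.0000 71.0000 71.0000 71.0000 70.3400 65.1100 58.7900 45.2100 39.5500] k=[71 71 71 71 71 71 62 55 49 42]
t=9: x=[71.0000 71.0000 71.0000 71.0000 71.0000 70.0100 62.2200 55.1100 48.8900 42.7700] k=[71 71 71 71 71 71 65 55 46 47]
t=10: x=[71.0000 71.0000 71.0000 71.0000 71.0000 70.3400 64.5600 55.1100 47.1000 46.8900] k=[71 71 71 71 71 71 67 51 48 48]
t=11: x=[71.0000 71.0000 71.0000 71.0000 71.0000 70.5600 65.6800 52.4300 48.3300 48.0000] k=[71 71 71 71 71 67 64 50 50 46]

[1.0000, 1.0000, 1.0000, 1.0000, 1.0000, 0.9437, 0.9014, 0.7042, 0.7042, 0.6479]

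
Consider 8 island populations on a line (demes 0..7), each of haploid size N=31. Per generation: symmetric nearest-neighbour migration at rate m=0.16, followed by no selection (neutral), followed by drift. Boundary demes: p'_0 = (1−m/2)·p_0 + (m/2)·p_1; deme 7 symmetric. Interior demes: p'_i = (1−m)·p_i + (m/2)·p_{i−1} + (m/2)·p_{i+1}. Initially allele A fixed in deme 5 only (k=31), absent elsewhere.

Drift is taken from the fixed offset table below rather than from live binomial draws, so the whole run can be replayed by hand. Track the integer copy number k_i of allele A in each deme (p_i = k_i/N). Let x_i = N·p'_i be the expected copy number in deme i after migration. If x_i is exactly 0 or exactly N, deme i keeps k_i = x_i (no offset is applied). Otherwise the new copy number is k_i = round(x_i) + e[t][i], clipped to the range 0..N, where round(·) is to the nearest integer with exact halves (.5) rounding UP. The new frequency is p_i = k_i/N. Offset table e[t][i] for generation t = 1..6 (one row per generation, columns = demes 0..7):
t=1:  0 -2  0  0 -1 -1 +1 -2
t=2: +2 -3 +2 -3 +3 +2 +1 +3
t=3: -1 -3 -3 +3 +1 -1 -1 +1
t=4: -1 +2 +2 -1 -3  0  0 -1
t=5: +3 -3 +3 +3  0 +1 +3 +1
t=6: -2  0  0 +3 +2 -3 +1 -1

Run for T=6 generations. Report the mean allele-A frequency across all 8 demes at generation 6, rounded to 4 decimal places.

0.1935

t=0: k=[0 0 0 0 0 31 0 0]
t=1: x=[0.0000 0.0000 0.0000 0.0000 2.4800 26.0400 2.4800 0.0000] k=[0 0 0 0 1 25 3 0]
t=2: x=[0.0000 0.0000 0.0000 0.0800 2.8400 21.3200 4.5200 0.2400] k=[0 0 0 0 6 23 6 3]
t=3: x=[0.0000 0.0000 0.0000 0.4800 6.8800 20.2800 7.1200 3.2400] k=[0 0 0 3 8 19 6 4]
t=4: x=[0.0000 0.0000 0.2400 3.1600 8.4800 17.0800 6.8800 4.1600] k=[0 0 2 2 5 17 7 3]
t=5: x=[0.0000 0.1600 1.8400 2.2400 5.7200 15.2400 7.4800 3.3200] k=[0 0 5 5 6 16 10 4]
t=6: x=[0.0000 0.4000 4.6000 5.0800 6.7200 14.7200 10.0000 4.4800] k=[0 0 5 8 9 12 11 3]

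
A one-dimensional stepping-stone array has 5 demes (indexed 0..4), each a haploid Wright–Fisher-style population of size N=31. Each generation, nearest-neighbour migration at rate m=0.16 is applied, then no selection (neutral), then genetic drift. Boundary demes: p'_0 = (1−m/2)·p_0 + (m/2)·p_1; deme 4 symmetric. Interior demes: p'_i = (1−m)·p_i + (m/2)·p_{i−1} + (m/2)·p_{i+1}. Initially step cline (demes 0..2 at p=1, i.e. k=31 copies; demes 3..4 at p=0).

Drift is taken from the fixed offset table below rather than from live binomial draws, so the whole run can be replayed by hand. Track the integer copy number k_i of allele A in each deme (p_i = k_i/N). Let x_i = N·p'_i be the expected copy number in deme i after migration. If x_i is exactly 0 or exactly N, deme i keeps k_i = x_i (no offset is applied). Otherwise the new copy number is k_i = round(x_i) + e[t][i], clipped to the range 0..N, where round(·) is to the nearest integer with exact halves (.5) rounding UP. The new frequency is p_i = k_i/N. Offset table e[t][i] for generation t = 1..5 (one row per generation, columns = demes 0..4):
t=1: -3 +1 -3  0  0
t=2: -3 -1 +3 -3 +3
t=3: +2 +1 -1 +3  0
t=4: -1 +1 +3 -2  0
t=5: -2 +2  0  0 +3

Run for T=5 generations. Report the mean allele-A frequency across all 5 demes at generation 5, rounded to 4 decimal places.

t=0: k=[31 31 31 0 0]
t=1: x=[31.0000 31.0000 28.5200 2.4800 0.0000] k=[31 31 26 2 0]
t=2: x=[31.0000 30.6000 24.4800 3.7600 0.1600] k=[31 30 27 1 3]
t=3: x=[30.9200 29.8400 25.1600 3.2400 2.8400] k=[31 31 24 6 3]
t=4: x=[31.0000 30.4400 23.1200 7.2000 3.2400] k=[31 31 26 5 3]
t=5: x=[31.0000 30.6000 24.7200 6.5200 3.1600] k=[31 31 25 7 6]

0.6452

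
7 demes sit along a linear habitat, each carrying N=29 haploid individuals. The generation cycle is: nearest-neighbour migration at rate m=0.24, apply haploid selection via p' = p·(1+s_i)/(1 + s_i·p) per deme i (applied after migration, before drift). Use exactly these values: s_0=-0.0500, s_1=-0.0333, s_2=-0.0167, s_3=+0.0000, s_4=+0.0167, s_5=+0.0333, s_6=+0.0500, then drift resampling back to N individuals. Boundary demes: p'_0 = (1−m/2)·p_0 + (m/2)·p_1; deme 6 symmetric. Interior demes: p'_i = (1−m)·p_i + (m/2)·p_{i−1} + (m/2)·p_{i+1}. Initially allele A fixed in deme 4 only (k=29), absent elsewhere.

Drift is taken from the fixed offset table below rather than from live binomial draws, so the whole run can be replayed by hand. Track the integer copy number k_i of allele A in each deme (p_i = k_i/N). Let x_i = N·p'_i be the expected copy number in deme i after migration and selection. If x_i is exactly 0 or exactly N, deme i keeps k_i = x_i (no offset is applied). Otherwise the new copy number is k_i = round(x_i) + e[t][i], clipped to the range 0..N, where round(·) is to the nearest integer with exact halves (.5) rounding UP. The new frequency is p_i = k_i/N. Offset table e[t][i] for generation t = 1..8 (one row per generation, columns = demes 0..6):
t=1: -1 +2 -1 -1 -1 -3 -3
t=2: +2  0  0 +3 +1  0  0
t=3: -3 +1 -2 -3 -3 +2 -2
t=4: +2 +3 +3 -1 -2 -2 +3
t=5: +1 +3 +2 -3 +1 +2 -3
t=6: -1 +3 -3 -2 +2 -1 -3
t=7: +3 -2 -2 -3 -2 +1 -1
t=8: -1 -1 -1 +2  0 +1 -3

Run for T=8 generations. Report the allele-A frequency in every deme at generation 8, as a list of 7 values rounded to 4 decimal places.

[0.1034, 0.0690, 0.0000, 0.1034, 0.1724, 0.2414, 0.0000]

t=0: k=[0 0 0 0 29 0 0]
t=1: x=[0.0000 0.0000 0.0000 3.4800 22.1272 3.5816 0.0000] k=[0 0 0 2 21 1 0]
t=2: x=[0.0000 0.0000 0.2360 4.0400 16.4381 3.3765 0.1260] k=[0 0 0 7 17 3 0]
t=3: x=[0.0000 0.0000 0.8264 7.3600 14.2400 4.4418 0.3778] k=[0 0 0 4 11 6 0]
t=4: x=[0.0000 0.0000 0.4721 4.3600 9.6664 6.0351 0.7551] k=[0 0 3 3 8 4 4]
t=5: x=[0.0000 0.3482 2.5999 3.6000 7.0076 4.6055 4.1712] k=[0 3 5 1 8 7 1]
t=6: x=[0.3422 2.7933 4.2189 2.3200 7.1287 6.5649 1.8007] k=[0 6 1 0 9 6 0]
t=7: x=[0.6849 4.5486 1.4565 1.2000 7.6529 5.7903 0.7551] k=[4 3 0 0 6 7 0]
t=8: x=[3.7108 2.6766 0.3541 0.7200 5.4732 6.1981 0.8807] k=[3 2 0 3 5 7 0]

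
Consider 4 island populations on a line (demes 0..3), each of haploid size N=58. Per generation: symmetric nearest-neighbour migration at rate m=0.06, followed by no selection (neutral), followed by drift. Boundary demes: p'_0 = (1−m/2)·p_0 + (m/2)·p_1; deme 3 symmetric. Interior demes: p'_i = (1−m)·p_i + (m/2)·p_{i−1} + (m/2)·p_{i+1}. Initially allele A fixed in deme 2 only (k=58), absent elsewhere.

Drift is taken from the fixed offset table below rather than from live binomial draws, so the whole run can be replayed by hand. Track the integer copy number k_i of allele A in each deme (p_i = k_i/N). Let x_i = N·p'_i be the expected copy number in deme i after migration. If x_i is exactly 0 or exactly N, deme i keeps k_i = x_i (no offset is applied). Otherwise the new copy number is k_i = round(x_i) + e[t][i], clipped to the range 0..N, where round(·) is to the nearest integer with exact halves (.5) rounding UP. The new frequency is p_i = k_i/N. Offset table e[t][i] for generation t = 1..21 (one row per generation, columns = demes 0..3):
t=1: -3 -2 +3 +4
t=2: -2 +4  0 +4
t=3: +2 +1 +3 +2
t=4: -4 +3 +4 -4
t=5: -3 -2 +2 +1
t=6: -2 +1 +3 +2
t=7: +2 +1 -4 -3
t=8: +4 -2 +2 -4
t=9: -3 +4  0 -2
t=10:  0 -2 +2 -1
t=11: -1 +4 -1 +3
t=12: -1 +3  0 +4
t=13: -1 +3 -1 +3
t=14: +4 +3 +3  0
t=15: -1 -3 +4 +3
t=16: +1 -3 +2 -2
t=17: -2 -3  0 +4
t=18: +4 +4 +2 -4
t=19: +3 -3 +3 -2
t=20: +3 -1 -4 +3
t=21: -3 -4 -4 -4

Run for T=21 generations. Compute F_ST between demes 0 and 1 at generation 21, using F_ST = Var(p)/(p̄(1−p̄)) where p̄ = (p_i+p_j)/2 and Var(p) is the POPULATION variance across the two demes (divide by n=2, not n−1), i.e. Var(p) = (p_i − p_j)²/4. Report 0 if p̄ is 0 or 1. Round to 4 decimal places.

t=0: k=[0 0 58 0]
t=1: x=[0.0000 1.7400 54.5200 1.7400] k=[0 0 58 6]
t=2: x=[0.0000 1.7400 54.7000 7.5600] k=[0 6 55 12]
t=3: x=[0.1800 7.2900 52.2400 13.2900] k=[2 8 55 15]
t=4: x=[2.1800 9.2300 52.3900 16.2000] k=[0 12 56 12]
t=5: x=[0.3600 12.9600 53.3600 13.3200] k=[0 11 55 14]
t=6: x=[0.3300 11.9900 52.4500 15.2300] k=[0 13 55 17]
t=7: x=[0.3900 13.8700 52.6000 18.1400] k=[2 15 49 15]
t=8: x=[2.3900 15.6300 46.9600 16.0200] k=[6 14 49 12]
t=9: x=[6.2400 14.8100 46.8400 13.1100] k=[3 19 47 11]
t=10: x=[3.4800 19.3600 45.0800 12.0800] k=[3 17 47 11]
t=11: x=[3.4200 17.4800 45.0200 12.0800] k=[2 21 44 15]
t=12: x=[2.5700 21.1200 42.4400 15.8700] k=[2 24 42 20]
t=13: x=[2.6600 23.8800 40.8000 20.6600] k=[2 27 40 24]
t=14: x=[2.7500 26.6400 39.1300 24.4800] k=[7 30 42 24]
t=15: x=[7.6900 29.6700 41.1000 24.5400] k=[7 27 45 28]
t=16: x=[7.6000 26.9400 43.9500 28.5100] k=[9 24 46 27]
t=17: x=[9.4500 24.2100 44.7700 27.5700] k=[7 21 45 32]
t=18: x=[7.4200 21.3000 43.8900 32.3900] k=[11 25 46 28]
t=19: x=[11.4200 25.2100 44.8300 28.5400] k=[14 22 48 27]
t=20: x=[14.2400 22.5400 46.5900 27.6300] k=[17 22 43 31]
t=21: x=[17.1500 22.4800 42.0100 31.3600] k=[14 18 38 27]

0.0060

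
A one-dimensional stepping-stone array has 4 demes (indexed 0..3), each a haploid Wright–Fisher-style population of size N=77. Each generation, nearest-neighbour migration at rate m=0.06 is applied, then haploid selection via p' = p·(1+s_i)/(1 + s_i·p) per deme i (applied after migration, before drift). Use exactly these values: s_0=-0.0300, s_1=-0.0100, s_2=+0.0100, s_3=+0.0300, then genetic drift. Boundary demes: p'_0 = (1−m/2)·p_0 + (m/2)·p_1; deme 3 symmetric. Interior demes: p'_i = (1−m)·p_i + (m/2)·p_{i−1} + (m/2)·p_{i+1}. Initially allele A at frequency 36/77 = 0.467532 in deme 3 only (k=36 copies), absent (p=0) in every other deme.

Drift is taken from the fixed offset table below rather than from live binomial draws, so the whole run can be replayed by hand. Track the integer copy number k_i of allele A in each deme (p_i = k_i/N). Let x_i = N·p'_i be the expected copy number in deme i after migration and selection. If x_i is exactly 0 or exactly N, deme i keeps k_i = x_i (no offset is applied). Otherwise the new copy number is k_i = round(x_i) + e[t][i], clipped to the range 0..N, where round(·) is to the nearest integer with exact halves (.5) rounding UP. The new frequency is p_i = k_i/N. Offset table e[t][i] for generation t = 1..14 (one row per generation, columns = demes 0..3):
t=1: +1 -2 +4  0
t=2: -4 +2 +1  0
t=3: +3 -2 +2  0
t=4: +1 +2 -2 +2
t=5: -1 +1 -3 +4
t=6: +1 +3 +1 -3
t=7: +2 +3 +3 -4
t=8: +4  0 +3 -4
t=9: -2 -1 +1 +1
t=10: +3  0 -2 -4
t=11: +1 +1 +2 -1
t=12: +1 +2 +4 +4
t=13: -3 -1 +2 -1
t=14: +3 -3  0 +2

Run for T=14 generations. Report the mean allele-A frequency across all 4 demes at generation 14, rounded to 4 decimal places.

0.2435

t=0: k=[0 0 0 36]
t=1: x=[0.0000 0.0000 1.0906 35.4848] k=[0 0 5 35]
t=2: x=[0.0000 0.1485 5.8032 34.6625] k=[0 2 7 35]
t=3: x=[0.0582 2.0697 7.7592 34.7227] k=[3 0 10 35]
t=4: x=[2.8259 0.3861 10.5402 34.8130] k=[4 2 9 37]
t=5: x=[3.8277 2.2480 9.7142 36.7274] k=[3 3 7 41]
t=6: x=[2.9134 3.0901 7.9708 40.5478] k=[4 6 9 38]
t=7: x=[3.9444 5.9744 9.8653 37.6985] k=[6 9 13 34]
t=8: x=[5.9213 8.9502 13.6212 33.9300] k=[10 9 17 30]
t=9: x=[9.7086 9.1884 17.2830 30.1505] k=[8 8 18 31]
t=10: x=[7.7843 8.2259 18.2281 31.1567] k=[11 8 16 27]
t=11: x=[10.6279 8.2556 16.2170 27.1876] k=[12 9 18 26]
t=12: x=[11.6066 9.2777 18.1074 26.2692] k=[13 11 22 30]
t=13: x=[12.6154 11.2928 22.0663 30.3015] k=[10 10 24 29]
t=14: x=[9.7379 10.3298 23.8937 29.3852] k=[13 7 24 31]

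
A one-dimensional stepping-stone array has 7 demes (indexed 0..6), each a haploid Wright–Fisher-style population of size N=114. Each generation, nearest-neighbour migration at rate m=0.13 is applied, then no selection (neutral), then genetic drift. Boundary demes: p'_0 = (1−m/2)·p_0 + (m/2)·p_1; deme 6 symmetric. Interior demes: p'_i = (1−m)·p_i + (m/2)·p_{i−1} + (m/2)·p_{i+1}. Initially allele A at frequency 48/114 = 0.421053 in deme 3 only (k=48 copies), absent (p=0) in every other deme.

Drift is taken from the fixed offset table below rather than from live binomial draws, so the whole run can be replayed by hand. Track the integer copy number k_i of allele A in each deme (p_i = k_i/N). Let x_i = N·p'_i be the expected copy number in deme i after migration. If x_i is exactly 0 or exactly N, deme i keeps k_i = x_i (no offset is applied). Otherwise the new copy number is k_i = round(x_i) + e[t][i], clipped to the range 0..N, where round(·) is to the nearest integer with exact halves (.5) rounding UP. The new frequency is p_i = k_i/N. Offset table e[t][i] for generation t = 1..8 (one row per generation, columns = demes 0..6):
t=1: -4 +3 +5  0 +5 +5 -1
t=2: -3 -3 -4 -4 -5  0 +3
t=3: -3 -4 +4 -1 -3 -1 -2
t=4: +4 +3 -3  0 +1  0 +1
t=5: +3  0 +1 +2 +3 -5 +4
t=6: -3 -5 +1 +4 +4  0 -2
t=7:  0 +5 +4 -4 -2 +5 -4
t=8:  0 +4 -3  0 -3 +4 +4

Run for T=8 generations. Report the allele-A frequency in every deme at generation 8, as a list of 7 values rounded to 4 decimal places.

t=0: k=[0 0 0 48 0 0 0]
t=1: x=[0.0000 0.0000 3.1200 41.7600 3.1200 0.0000 0.0000] k=[0 0 8 42 8 0 0]
t=2: x=[0.0000 0.5200 9.6900 37.5800 9.6900 0.5200 0.0000] k=[0 0 6 34 5 1 0]
t=3: x=[0.0000 0.3900 7.4300 30.2950 6.6250 1.1950 0.0650] k=[0 0 11 29 4 0 0]
t=4: x=[0.0000 0.7150 11.4550 26.2050 5.3650 0.2600 0.0000] k=[0 4 8 26 6 0 0]
t=5: x=[0.2600 4.0000 8.9100 23.5300 6.9100 0.3900 0.0000] k=[3 4 10 26 10 0 0]
t=6: x=[3.0650 4.3250 10.6500 23.9200 10.3900 0.6500 0.0000] k=[0 0 12 28 14 1 0]
t=7: x=[0.0000 0.7800 12.2600 26.0500 14.0650 1.7800 0.0650] k=[0 6 16 22 12 7 0]
t=8: x=[0.3900 6.2600 15.7400 20.9600 12.3250 6.8700 0.4550] k=[0 10 13 21 9 11 4]

[0.0000, 0.0877, 0.1140, 0.1842, 0.0789, 0.0965, 0.0351]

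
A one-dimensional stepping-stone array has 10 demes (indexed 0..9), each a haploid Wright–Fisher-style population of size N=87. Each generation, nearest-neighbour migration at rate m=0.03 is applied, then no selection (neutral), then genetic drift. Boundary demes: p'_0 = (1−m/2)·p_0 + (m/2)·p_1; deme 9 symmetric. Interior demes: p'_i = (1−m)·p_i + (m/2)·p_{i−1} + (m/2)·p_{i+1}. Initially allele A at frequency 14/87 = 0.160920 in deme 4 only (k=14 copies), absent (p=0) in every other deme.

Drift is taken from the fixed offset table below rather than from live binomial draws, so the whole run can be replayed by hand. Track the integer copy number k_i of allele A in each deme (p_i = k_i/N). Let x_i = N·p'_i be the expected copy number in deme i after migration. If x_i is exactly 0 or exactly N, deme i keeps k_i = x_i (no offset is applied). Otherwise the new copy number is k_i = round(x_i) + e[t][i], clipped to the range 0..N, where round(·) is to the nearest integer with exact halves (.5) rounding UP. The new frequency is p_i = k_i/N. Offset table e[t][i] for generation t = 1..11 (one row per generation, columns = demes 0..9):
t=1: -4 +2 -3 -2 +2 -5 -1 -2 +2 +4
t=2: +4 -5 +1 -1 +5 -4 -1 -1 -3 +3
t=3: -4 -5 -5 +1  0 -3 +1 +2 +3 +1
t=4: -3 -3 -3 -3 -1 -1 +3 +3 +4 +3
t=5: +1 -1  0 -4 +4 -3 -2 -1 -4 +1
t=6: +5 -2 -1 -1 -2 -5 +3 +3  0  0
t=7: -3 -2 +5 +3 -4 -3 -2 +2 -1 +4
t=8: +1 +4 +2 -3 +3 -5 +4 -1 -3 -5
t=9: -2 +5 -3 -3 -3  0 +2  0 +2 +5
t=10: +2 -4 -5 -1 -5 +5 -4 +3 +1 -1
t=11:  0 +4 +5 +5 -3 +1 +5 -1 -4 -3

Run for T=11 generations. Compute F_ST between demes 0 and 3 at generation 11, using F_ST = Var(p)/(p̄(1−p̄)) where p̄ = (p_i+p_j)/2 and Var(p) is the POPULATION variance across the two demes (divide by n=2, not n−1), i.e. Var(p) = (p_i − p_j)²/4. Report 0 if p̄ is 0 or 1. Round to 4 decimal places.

0.0077

t=0: k=[0 0 0 0 14 0 0 0 0 0]
t=1: x=[0.0000 0.0000 0.0000 0.2100 13.5800 0.2100 0.0000 0.0000 0.0000 0.0000] k=[0 0 0 0 16 0 0 0 0 0]
t=2: x=[0.0000 0.0000 0.0000 0.2400 15.5200 0.2400 0.0000 0.0000 0.0000 0.0000] k=[0 0 0 0 21 0 0 0 0 0]
t=3: x=[0.0000 0.0000 0.0000 0.3150 20.3700 0.3150 0.0000 0.0000 0.0000 0.0000] k=[0 0 0 1 20 0 0 0 0 0]
t=4: x=[0.0000 0.0000 0.0150 1.2700 19.4150 0.3000 0.0000 0.0000 0.0000 0.0000] k=[0 0 0 0 18 0 0 0 0 0]
t=5: x=[0.0000 0.0000 0.0000 0.2700 17.4600 0.2700 0.0000 0.0000 0.0000 0.0000] k=[0 0 0 0 21 0 0 0 0 0]
t=6: x=[0.0000 0.0000 0.0000 0.3150 20.3700 0.3150 0.0000 0.0000 0.0000 0.0000] k=[0 0 0 0 18 0 0 0 0 0]
t=7: x=[0.0000 0.0000 0.0000 0.2700 17.4600 0.2700 0.0000 0.0000 0.0000 0.0000] k=[0 0 0 3 13 0 0 0 0 0]
t=8: x=[0.0000 0.0000 0.0450 3.1050 12.6550 0.1950 0.0000 0.0000 0.0000 0.0000] k=[0 0 2 0 16 0 0 0 0 0]
t=9: x=[0.0000 0.0300 1.9400 0.2700 15.5200 0.2400 0.0000 0.0000 0.0000 0.0000] k=[0 5 0 0 13 0 0 0 0 0]
t=10: x=[0.0750 4.8500 0.0750 0.1950 12.6100 0.1950 0.0000 0.0000 0.0000 0.0000] k=[2 1 0 0 8 5 0 0 0 0]
t=11: x=[1.9850 1.0000 0.0150 0.1200 7.8350 4.9700 0.0750 0.0000 0.0000 0.0000] k=[2 5 5 5 5 6 5 0 0 0]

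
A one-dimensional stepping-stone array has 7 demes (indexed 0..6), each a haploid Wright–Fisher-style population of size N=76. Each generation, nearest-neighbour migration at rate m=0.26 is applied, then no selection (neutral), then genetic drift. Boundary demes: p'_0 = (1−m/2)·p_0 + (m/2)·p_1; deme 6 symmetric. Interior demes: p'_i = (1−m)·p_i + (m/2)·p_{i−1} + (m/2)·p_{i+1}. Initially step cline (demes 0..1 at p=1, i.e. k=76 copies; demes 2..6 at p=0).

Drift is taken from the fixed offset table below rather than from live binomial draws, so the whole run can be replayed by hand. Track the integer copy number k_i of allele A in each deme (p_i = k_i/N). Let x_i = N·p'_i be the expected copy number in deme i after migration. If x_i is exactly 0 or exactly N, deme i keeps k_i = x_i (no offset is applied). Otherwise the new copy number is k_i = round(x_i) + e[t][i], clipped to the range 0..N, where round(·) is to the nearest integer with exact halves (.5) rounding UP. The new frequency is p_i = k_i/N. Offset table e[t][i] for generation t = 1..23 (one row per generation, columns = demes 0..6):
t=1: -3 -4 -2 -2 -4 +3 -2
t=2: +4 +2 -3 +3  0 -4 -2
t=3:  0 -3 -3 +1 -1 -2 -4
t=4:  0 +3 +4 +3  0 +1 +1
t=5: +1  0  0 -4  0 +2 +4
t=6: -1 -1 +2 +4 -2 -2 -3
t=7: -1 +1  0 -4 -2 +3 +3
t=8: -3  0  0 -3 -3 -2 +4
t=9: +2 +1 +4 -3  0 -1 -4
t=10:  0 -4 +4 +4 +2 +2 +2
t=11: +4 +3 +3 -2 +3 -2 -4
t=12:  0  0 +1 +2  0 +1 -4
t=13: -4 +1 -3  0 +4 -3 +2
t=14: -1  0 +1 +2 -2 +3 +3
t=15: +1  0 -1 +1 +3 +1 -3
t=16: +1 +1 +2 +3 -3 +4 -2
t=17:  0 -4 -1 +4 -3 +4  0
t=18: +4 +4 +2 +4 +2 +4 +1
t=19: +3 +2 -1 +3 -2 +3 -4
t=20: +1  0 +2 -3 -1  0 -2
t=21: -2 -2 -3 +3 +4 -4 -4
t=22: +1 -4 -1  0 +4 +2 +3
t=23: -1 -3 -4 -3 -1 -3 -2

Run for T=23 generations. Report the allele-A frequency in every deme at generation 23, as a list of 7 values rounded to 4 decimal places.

[0.6447, 0.5000, 0.3947, 0.3421, 0.2895, 0.1184, 0.0395]

t=0: k=[76 76 0 0 0 0 0]
t=1: x=[76.0000 66.1200 9.8800 0.0000 0.0000 0.0000 0.0000] k=[76 62 8 0 0 0 0]
t=2: x=[74.1800 56.8000 13.9800 1.0400 0.0000 0.0000 0.0000] k=[76 59 11 4 0 0 0]
t=3: x=[73.7900 54.9700 16.3300 4.3900 0.5200 0.0000 0.0000] k=[74 52 13 5 0 0 0]
t=4: x=[71.1400 49.7900 17.0300 5.3900 0.6500 0.0000 0.0000] k=[71 53 21 8 1 0 0]
t=5: x=[68.6600 51.1800 23.4700 8.7800 1.7800 0.1300 0.0000] k=[70 51 23 5 2 2 0]
t=6: x=[67.5300 49.8300 24.3000 6.9500 2.3900 1.7400 0.2600] k=[67 49 26 11 0 0 0]
t=7: x=[64.6600 48.3500 27.0400 11.5200 1.4300 0.0000 0.0000] k=[64 49 27 8 0 0 0]
t=8: x=[62.0500 48.0900 27.3900 9.4300 1.0400 0.0000 0.0000] k=[59 48 27 6 0 0 0]
t=9: x=[57.5700 46.7000 27.0000 7.9500 0.7800 0.0000 0.0000] k=[60 48 31 5 1 0 0]
t=10: x=[58.4400 47.3500 29.8300 7.8600 1.3900 0.1300 0.0000] k=[58 43 34 12 3 2 0]
t=11: x=[56.0500 43.7800 32.3100 13.6900 4.0400 1.8700 0.2600] k=[60 47 35 12 7 0 0]
t=12: x=[58.3100 47.1300 33.5700 14.3400 6.7400 0.9100 0.0000] k=[58 47 35 16 7 2 0]
t=13: x=[56.5700 46.8700 34.0900 17.3000 7.5200 2.3900 0.2600] k=[53 48 31 17 12 0 2]
t=14: x=[52.3500 46.4400 31.3900 18.1700 11.0900 1.8200 1.7400] k=[51 46 32 20 9 5 5]
t=15: x=[50.3500 44.8300 32.2600 20.1300 9.9100 5.5200 5.0000] k=[51 45 31 21 13 7 2]
t=16: x=[50.2200 43.9600 31.5200 21.2600 13.2600 7.1300 2.6500] k=[51 45 34 24 10 11 1]
t=17: x=[50.2200 44.3500 34.1300 23.4800 11.9500 9.5700 2.3000] k=[50 40 33 27 9 14 2]
t=18: x=[48.7000 40.3900 33.1300 25.4400 11.9900 11.7900 3.5600] k=[53 44 35 29 14 16 5]
t=19: x=[51.8300 44.0000 35.3900 27.8300 16.2100 14.3100 6.4300] k=[55 46 34 31 14 17 2]
t=20: x=[53.8300 45.6100 35.1700 29.1800 16.6000 14.6600 3.9500] k=[55 46 37 26 16 15 2]
t=21: x=[53.8300 46.0000 36.7400 26.1300 17.1700 13.4400 3.6900] k=[52 44 34 29 21 9 0]
t=22: x=[50.9600 43.7400 34.6500 28.6100 20.4800 9.3900 1.1700] k=[52 40 34 29 24 11 4]
t=23: x=[50.4400 40.7800 34.1300 29.0000 22.9600 11.7800 4.9100] k=[49 38 30 26 22 9 3]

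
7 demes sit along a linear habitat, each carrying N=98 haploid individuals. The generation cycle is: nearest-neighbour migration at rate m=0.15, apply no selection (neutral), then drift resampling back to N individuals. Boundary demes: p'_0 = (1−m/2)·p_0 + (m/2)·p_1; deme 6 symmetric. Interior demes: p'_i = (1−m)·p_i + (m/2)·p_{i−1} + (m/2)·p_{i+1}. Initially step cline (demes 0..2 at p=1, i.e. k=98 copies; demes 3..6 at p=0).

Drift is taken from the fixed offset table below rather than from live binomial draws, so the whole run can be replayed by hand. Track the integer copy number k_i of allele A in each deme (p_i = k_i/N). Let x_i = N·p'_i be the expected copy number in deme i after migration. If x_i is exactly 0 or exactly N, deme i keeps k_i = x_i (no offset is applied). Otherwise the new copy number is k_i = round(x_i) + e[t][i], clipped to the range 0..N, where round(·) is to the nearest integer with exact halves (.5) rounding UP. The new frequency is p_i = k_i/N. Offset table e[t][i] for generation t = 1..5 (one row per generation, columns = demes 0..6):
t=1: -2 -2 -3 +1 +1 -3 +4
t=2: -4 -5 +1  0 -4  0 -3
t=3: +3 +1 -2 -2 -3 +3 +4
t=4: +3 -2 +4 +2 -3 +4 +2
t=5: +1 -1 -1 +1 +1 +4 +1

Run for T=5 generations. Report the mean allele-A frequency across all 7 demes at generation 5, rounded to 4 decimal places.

0.4213

t=0: k=[98 98 98 0 0 0 0]
t=1: x=[98.0000 98.0000 90.6500 7.3500 0.0000 0.0000 0.0000] k=[98 98 88 8 0 0 0]
t=2: x=[98.0000 97.2500 82.7500 13.4000 0.6000 0.0000 0.0000] k=[98 92 84 13 0 0 0]
t=3: x=[97.5500 91.8500 79.2750 17.3500 0.9750 0.0000 0.0000] k=[98 93 77 15 0 0 0]
t=4: x=[97.6250 92.1750 73.5500 18.5250 1.1250 0.0000 0.0000] k=[98 90 78 21 0 0 0]
t=5: x=[97.4000 89.7000 74.6250 23.7000 1.5750 0.0000 0.0000] k=[98 89 74 25 3 0 0]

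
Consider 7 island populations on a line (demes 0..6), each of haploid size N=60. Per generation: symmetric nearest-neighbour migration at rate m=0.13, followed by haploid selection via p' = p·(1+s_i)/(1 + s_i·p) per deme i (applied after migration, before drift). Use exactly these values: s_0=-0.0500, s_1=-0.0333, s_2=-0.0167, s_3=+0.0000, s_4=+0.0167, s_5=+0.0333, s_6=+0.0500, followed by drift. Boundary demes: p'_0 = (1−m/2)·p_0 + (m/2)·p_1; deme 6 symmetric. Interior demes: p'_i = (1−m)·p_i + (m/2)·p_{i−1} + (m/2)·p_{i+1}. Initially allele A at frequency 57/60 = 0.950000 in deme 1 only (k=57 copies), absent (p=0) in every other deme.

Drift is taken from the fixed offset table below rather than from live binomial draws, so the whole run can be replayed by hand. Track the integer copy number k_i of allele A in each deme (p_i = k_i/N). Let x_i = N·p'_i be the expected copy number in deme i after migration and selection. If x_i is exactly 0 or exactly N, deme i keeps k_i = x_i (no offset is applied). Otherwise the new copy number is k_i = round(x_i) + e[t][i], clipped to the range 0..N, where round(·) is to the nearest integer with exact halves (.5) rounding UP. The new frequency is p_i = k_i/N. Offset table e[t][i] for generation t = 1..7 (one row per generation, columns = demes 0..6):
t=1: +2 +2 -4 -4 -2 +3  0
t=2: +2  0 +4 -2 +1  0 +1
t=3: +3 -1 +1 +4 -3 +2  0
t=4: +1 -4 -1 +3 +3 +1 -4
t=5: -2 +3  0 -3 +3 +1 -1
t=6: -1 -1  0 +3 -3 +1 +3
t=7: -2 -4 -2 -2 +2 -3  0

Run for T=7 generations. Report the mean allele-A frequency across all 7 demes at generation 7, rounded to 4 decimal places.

0.1357

t=0: k=[0 57 0 0 0 0 0]
t=1: x=[3.5307 49.2954 3.6469 0.0000 0.0000 0.0000 0.0000] k=[6 51 0 0 0 0 0]
t=2: x=[8.5423 44.3718 3.2626 0.0000 0.0000 0.0000 0.0000] k=[11 44 7 0 0 0 0]
t=3: x=[12.6261 38.9900 8.8225 0.4550 0.0000 0.0000 0.0000] k=[16 38 10 4 0 0 0]
t=4: x=[16.8026 34.2534 11.2750 4.1300 0.2643 0.0000 0.0000] k=[18 30 10 7 3 0 0]
t=5: x=[18.1247 27.4151 10.9534 6.9350 3.1135 0.2015 0.0000] k=[16 30 11 4 6 1 0]
t=6: x=[16.2941 27.3503 11.6214 4.5850 5.6289 1.3010 0.0682] k=[15 26 12 8 3 2 3]
t=7: x=[15.1274 23.8865 12.4827 7.9350 3.3114 2.1983 3.0742] k=[13 20 10 6 5 0 3]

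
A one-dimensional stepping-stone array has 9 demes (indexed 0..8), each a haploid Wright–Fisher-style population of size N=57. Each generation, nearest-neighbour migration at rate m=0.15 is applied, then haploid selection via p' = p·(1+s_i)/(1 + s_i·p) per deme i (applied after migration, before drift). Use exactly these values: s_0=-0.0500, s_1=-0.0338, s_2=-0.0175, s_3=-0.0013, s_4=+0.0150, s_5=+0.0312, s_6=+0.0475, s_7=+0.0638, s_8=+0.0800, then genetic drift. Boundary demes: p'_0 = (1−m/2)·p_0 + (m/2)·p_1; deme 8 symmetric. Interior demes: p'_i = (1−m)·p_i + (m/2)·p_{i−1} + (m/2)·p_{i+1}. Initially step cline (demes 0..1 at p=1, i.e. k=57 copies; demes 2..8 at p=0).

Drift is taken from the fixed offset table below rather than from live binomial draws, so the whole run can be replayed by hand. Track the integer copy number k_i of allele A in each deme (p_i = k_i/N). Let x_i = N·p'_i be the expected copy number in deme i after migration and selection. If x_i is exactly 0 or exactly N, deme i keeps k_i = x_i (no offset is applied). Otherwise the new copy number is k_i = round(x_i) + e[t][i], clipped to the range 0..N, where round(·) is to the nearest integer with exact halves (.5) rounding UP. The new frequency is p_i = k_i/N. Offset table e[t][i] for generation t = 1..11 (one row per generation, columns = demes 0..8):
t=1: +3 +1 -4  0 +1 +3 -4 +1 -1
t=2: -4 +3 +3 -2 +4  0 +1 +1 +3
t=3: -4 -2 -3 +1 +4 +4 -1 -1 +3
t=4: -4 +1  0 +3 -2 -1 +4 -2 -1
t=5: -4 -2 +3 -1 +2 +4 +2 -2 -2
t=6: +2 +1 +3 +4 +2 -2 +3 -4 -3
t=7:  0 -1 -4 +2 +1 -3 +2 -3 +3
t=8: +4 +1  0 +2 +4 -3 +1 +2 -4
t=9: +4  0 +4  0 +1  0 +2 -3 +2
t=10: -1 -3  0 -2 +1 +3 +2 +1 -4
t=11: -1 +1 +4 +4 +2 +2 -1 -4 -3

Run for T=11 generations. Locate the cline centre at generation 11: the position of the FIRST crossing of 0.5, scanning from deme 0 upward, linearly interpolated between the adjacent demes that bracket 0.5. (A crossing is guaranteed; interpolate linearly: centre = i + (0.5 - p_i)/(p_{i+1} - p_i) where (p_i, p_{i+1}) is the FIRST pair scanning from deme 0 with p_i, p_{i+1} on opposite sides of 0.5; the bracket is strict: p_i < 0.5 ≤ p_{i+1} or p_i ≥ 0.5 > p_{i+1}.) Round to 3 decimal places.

t=0: k=[57 57 0 0 0 0 0 0 0]
t=1: x=[57.0000 52.5870 4.2057 0.0000 0.0000 0.0000 0.0000 0.0000 0.0000] k=[57 54 0 0 0 0 0 0 0]
t=2: x=[56.7632 49.9657 3.9841 0.0000 0.0000 0.0000 0.0000 0.0000 0.0000] k=[53 53 7 0 0 0 0 0 0]
t=3: x=[52.8050 49.3245 9.7811 0.5243 0.0000 0.0000 0.0000 0.0000 0.0000] k=[49 47 7 2 0 0 0 0 0]
t=4: x=[48.4851 43.8045 9.4846 2.2222 0.1522 0.0000 0.0000 0.0000 0.0000] k=[44 45 9 5 0 0 0 0 0]
t=5: x=[43.5552 41.8456 11.2398 4.9192 0.3806 0.0000 0.0000 0.0000 0.0000] k=[40 40 14 4 2 0 0 0 0]
t=6: x=[39.3818 37.6126 15.0040 4.5945 2.0289 0.1547 0.0000 0.0000 0.0000] k=[41 39 18 9 4 0 0 0 0]
t=7: x=[40.2498 37.1323 18.6776 9.2899 4.1317 0.3093 0.0000 0.0000 0.0000] k=[40 36 15 11 5 0 0 0 0]
t=8: x=[39.0758 34.2567 16.0705 10.8386 5.1443 0.3866 0.0000 0.0000 0.0000] k=[43 35 16 13 9 0 0 0 0]
t=9: x=[41.8360 33.7029 16.9887 12.9120 8.7345 0.6958 0.0000 0.0000 0.0000] k=[46 34 21 13 10 1 0 0 0]
t=10: x=[44.6098 33.4513 21.1397 13.3617 9.6690 1.6485 0.0786 0.0000 0.0000] k=[44 30 21 11 11 5 2 0 0]
t=11: x=[42.3999 29.8866 20.6917 11.7379 10.6786 5.3727 2.1698 0.1595 0.0000] k=[41 31 25 16 13 7 1 0 0]

1.417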